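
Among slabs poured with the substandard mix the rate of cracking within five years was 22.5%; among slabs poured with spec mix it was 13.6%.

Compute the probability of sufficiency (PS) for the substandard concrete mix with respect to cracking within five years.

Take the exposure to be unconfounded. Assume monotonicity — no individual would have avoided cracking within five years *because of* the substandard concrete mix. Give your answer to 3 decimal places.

p₁ = 0.225, p₀ = 0.136.
Under exogeneity and monotonicity, PS = (p₁ − p₀) / (1 − p₀).
PS = (0.225 − 0.136) / (1 − 0.136) = 0.089 / 0.864 ≈ 0.1030

PS ≈ 0.103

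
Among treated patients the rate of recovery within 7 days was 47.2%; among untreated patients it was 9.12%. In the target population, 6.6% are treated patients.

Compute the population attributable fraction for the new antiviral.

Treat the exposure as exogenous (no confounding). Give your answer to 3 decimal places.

PAF ≈ 0.216

p₁ = 0.472, p₀ = 0.0912.
Overall risk P(Y=1) = π·p₁ + (1−π)·p₀ = 0.066×0.472 + 0.934×0.0912 = 0.11633.
Under exogeneity, PAF = [P(Y=1) − p₀] / P(Y=1).
PAF = (0.11633 − 0.0912) / 0.11633 ≈ 0.2160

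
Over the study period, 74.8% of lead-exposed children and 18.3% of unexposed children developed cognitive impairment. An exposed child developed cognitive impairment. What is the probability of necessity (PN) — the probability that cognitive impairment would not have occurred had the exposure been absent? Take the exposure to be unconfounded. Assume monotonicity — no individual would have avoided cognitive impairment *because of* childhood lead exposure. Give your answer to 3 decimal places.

PN ≈ 0.755

p₁ = 0.748, p₀ = 0.183.
Under exogeneity and monotonicity, PN = (p₁ − p₀) / p₁.
PN = (0.748 − 0.183) / 0.748 = 0.565 / 0.748 ≈ 0.7553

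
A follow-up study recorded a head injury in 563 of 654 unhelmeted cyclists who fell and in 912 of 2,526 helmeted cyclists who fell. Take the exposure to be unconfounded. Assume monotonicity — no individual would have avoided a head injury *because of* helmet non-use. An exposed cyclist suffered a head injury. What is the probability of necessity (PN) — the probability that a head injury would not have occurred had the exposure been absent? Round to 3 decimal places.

p₁ = P(outcome | exposed) = 563/654 = 0.86086
p₀ = P(outcome | unexposed) = 912/2526 = 0.36105
Under exogeneity and monotonicity, PN = (p₁ − p₀) / p₁.
PN = (0.86086 − 0.36105) / 0.86086 = 0.49981 / 0.86086 ≈ 0.5806

PN ≈ 0.581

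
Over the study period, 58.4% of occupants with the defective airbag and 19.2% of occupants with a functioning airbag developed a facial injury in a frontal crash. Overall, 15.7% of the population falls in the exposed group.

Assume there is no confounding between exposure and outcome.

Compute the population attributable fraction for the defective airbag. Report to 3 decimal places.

PAF ≈ 0.243

p₁ = 0.584, p₀ = 0.192.
Overall risk P(Y=1) = π·p₁ + (1−π)·p₀ = 0.157×0.584 + 0.843×0.192 = 0.25354.
Under exogeneity, PAF = [P(Y=1) − p₀] / P(Y=1).
PAF = (0.25354 − 0.192) / 0.25354 ≈ 0.2427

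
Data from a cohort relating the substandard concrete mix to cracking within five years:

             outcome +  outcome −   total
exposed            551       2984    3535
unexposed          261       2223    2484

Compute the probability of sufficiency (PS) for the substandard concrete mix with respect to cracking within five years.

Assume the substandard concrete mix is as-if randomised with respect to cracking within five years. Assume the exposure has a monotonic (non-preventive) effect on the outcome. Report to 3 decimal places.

PS ≈ 0.057

p₁ = P(outcome | exposed) = 551/3535 = 0.15587
p₀ = P(outcome | unexposed) = 261/2484 = 0.10507
Under exogeneity and monotonicity, PS = (p₁ − p₀) / (1 − p₀).
PS = (0.15587 − 0.10507) / (1 − 0.10507) = 0.050797 / 0.89493 ≈ 0.0568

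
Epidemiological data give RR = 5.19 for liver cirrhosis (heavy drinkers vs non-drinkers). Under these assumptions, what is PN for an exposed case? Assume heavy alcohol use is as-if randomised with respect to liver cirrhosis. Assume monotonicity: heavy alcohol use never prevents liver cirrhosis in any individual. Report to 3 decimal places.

Under exogeneity and monotonicity, PN = (RR − 1) / RR = 1 − 1/RR.
PN = (5.19 − 1) / 5.19 = 4.19 / 5.19 ≈ 0.8073

PN ≈ 0.807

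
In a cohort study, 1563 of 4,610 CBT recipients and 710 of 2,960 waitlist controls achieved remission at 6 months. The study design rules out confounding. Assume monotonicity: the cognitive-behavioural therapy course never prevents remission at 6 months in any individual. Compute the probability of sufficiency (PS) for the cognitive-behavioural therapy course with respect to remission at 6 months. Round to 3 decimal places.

PS ≈ 0.130

p₁ = P(outcome | exposed) = 1563/4610 = 0.33905
p₀ = P(outcome | unexposed) = 710/2960 = 0.23986
Under exogeneity and monotonicity, PS = (p₁ − p₀) / (1 − p₀).
PS = (0.33905 − 0.23986) / (1 − 0.23986) = 0.099181 / 0.76014 ≈ 0.1305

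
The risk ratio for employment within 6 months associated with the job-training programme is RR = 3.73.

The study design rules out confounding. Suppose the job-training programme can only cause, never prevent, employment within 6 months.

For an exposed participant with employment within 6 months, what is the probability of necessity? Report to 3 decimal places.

Under exogeneity and monotonicity, PN = (RR − 1) / RR = 1 − 1/RR.
PN = (3.73 − 1) / 3.73 = 2.73 / 3.73 ≈ 0.7319

PN ≈ 0.732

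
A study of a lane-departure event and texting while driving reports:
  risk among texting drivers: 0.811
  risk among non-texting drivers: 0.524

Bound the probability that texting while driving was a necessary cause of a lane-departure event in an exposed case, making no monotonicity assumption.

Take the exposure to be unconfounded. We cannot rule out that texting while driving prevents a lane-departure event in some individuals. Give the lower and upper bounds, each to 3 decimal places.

Let p₁ = 0.811, p₀ = 0.524.
Under exogeneity alone the bounds on PN are max{0,(p₁−p₀)/p₁} ≤ PN ≤ min{1,(1−p₀)/p₁}.
  lower = (p₁ − p₀)/p₁ = 0.287 / 0.811 ≈ 0.3539
  upper = min{1, (1 − p₀)/p₁} = 0.476 / 0.811 ≈ 0.5869

0.354 ≤ PN ≤ 0.587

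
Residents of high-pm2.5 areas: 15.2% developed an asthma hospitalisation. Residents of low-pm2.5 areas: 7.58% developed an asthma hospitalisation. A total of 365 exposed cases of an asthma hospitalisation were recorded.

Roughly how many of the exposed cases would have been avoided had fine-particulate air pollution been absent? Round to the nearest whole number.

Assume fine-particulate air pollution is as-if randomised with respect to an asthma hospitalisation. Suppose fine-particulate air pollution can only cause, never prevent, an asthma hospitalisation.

about 183 cases

p₁ = 0.152, p₀ = 0.0758.
PN = (p₁ − p₀)/p₁ = (0.152 − 0.0758) / 0.152 ≈ 0.50132.
Attributable cases ≈ PN × (exposed cases) = 0.50132 × 365 ≈ 182.98.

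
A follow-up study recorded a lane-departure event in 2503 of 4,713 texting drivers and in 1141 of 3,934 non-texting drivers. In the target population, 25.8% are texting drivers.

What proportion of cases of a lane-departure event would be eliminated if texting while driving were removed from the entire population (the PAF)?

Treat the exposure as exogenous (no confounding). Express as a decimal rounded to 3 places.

PAF ≈ 0.177

p₁ = P(outcome | exposed) = 2503/4713 = 0.53108
p₀ = P(outcome | unexposed) = 1141/3934 = 0.29004
Overall risk P(Y=1) = π·p₁ + (1−π)·p₀ = 0.258×0.53108 + 0.742×0.29004 = 0.35223.
Under exogeneity, PAF = [P(Y=1) − p₀] / P(Y=1).
PAF = (0.35223 − 0.29004) / 0.35223 ≈ 0.1766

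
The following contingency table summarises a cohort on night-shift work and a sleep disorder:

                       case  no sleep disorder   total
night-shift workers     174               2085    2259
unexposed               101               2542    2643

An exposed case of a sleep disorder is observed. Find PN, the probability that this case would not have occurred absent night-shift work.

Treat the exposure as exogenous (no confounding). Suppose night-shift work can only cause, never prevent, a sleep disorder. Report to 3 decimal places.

PN ≈ 0.504

p₁ = P(outcome | exposed) = 174/2259 = 0.077025
p₀ = P(outcome | unexposed) = 101/2643 = 0.038214
Under exogeneity and monotonicity, PN = (p₁ − p₀) / p₁.
PN = (0.077025 − 0.038214) / 0.077025 = 0.038811 / 0.077025 ≈ 0.5039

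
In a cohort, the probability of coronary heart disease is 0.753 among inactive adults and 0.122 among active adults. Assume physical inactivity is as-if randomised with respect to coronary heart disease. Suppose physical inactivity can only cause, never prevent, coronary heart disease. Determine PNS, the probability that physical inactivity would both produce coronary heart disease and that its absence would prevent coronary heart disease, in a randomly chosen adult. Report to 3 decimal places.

Let p₁ = 0.753, p₀ = 0.122.
Under exogeneity and monotonicity, PNS = p₁ − p₀.
PNS = 0.753 − 0.122 = 0.631

PNS ≈ 0.631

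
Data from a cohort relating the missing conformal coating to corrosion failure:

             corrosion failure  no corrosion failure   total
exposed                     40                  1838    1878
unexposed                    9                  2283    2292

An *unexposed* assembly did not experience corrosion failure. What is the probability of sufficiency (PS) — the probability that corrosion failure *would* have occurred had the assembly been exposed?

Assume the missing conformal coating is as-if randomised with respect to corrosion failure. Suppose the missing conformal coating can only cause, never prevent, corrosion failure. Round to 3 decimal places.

p₁ = P(outcome | exposed) = 40/1878 = 0.021299
p₀ = P(outcome | unexposed) = 9/2292 = 0.0039267
Under exogeneity and monotonicity, PS = (p₁ − p₀) / (1 − p₀).
PS = (0.021299 − 0.0039267) / (1 − 0.0039267) = 0.017373 / 0.99607 ≈ 0.0174

PS ≈ 0.017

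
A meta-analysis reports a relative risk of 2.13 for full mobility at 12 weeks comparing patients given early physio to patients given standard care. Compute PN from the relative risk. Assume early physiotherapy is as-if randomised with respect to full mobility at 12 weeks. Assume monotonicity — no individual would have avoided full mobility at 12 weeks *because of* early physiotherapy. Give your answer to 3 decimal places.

Under exogeneity and monotonicity, PN = (RR − 1) / RR = 1 − 1/RR.
PN = (2.13 − 1) / 2.13 = 1.13 / 2.13 ≈ 0.5305

PN ≈ 0.531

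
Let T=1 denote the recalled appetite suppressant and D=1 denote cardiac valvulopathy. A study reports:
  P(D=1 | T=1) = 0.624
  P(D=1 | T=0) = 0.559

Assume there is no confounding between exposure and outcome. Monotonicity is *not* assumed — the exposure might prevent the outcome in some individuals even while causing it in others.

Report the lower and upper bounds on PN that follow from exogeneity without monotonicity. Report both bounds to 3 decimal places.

0.104 ≤ PN ≤ 0.707

Let p₁ = 0.624, p₀ = 0.559.
Under exogeneity alone the bounds on PN are max{0,(p₁−p₀)/p₁} ≤ PN ≤ min{1,(1−p₀)/p₁}.
  lower = (p₁ − p₀)/p₁ = 0.065 / 0.624 ≈ 0.1042
  upper = min{1, (1 − p₀)/p₁} = 0.441 / 0.624 ≈ 0.7067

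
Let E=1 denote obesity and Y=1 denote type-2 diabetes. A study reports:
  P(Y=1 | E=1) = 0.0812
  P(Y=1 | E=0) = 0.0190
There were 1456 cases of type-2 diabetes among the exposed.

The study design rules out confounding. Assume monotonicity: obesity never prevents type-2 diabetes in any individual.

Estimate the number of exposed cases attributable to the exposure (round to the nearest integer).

Let p₁ = 0.0812, p₀ = 0.019.
PN = (p₁ − p₀)/p₁ = (0.0812 − 0.019) / 0.0812 ≈ 0.76601.
Attributable cases ≈ PN × (exposed cases) = 0.76601 × 1456 ≈ 1115.31.

about 1115 cases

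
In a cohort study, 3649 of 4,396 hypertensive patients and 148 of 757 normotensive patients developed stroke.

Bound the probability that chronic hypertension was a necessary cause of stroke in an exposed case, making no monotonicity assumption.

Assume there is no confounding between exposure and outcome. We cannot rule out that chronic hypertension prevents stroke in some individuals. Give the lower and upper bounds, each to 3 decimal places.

p₁ = P(outcome | exposed) = 3649/4396 = 0.83007
p₀ = P(outcome | unexposed) = 148/757 = 0.19551
Under exogeneity alone the bounds on PN are max{0,(p₁−p₀)/p₁} ≤ PN ≤ min{1,(1−p₀)/p₁}.
  lower = (p₁ − p₀)/p₁ = 0.63456 / 0.83007 ≈ 0.7645
  upper = min{1, (1 − p₀)/p₁} = 0.80449 / 0.83007 ≈ 0.9692

0.764 ≤ PN ≤ 0.969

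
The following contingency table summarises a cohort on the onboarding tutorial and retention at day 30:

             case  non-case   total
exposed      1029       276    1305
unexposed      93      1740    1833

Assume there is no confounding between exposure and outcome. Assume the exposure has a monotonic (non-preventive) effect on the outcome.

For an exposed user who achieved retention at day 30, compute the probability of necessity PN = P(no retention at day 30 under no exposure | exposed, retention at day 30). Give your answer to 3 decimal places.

p₁ = P(outcome | exposed) = 1029/1305 = 0.78851
p₀ = P(outcome | unexposed) = 93/1833 = 0.050736
Under exogeneity and monotonicity, PN = (p₁ − p₀)/p₁.
PN = (0.78851 − 0.050736) / 0.78851 ≈ 0.9357

PN ≈ 0.936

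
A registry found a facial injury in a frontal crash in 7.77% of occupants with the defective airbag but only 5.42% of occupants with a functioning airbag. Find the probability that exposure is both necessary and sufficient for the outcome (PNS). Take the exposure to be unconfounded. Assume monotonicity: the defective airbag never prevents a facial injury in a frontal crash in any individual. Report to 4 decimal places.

PNS ≈ 0.0235

p₁ = 0.0777, p₀ = 0.0542.
Under exogeneity and monotonicity, PNS = p₁ − p₀.
PNS = 0.0777 − 0.0542 = 0.0235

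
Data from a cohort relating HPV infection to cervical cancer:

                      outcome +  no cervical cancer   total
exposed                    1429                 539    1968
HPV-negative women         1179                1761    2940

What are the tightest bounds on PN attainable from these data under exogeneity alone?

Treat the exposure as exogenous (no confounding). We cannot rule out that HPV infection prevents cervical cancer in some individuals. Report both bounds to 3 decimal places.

0.448 ≤ PN ≤ 0.825

p₁ = P(outcome | exposed) = 1429/1968 = 0.72612
p₀ = P(outcome | unexposed) = 1179/2940 = 0.40102
Under exogeneity alone the bounds on PN are max{0,(p₁−p₀)/p₁} ≤ PN ≤ min{1,(1−p₀)/p₁}.
  lower = (p₁ − p₀)/p₁ = 0.3251 / 0.72612 ≈ 0.4477
  upper = min{1, (1 − p₀)/p₁} = 0.59898 / 0.72612 ≈ 0.8249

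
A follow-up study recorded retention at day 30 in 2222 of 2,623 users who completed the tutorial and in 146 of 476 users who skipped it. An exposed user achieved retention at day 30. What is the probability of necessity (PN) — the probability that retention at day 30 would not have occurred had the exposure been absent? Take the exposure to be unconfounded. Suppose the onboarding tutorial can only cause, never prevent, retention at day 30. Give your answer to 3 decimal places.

p₁ = P(outcome | exposed) = 2222/2623 = 0.84712
p₀ = P(outcome | unexposed) = 146/476 = 0.30672
Under exogeneity and monotonicity, PN = (p₁ − p₀) / p₁.
PN = (0.84712 − 0.30672) / 0.84712 = 0.5404 / 0.84712 ≈ 0.6379

PN ≈ 0.638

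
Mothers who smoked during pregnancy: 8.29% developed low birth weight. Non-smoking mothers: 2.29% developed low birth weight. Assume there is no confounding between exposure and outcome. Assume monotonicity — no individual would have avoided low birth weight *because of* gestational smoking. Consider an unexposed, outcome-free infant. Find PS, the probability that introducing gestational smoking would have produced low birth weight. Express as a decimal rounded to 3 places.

p₁ = 0.0829, p₀ = 0.0229.
Under exogeneity and monotonicity, PS = (p₁ − p₀) / (1 − p₀).
PS = (0.0829 − 0.0229) / (1 − 0.0229) = 0.06 / 0.9771 ≈ 0.0614

PS ≈ 0.061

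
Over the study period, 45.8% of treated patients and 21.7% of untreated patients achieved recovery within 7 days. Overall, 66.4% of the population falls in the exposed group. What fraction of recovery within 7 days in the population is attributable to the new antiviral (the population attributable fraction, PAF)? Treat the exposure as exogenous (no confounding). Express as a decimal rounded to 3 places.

PAF ≈ 0.424

p₁ = 0.458, p₀ = 0.217.
Overall risk P(Y=1) = π·p₁ + (1−π)·p₀ = 0.664×0.458 + 0.336×0.217 = 0.37702.
Under exogeneity, PAF = [P(Y=1) − p₀] / P(Y=1).
PAF = (0.37702 − 0.217) / 0.37702 ≈ 0.4244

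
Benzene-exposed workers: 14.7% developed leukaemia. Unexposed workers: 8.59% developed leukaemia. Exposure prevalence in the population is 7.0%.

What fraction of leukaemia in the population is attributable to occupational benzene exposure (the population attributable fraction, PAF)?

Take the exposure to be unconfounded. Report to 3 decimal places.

PAF ≈ 0.047

p₁ = 0.147, p₀ = 0.0859.
Overall risk P(Y=1) = π·p₁ + (1−π)·p₀ = 0.07×0.147 + 0.93×0.0859 = 0.090177.
Under exogeneity, PAF = [P(Y=1) − p₀] / P(Y=1).
PAF = (0.090177 − 0.0859) / 0.090177 ≈ 0.0474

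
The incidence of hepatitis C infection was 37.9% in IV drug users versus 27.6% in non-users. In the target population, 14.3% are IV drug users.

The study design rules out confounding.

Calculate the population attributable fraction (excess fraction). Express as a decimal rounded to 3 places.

PAF ≈ 0.051

p₁ = 0.379, p₀ = 0.276.
Overall risk P(Y=1) = π·p₁ + (1−π)·p₀ = 0.143×0.379 + 0.857×0.276 = 0.29073.
Under exogeneity, PAF = [P(Y=1) − p₀] / P(Y=1).
PAF = (0.29073 − 0.276) / 0.29073 ≈ 0.0507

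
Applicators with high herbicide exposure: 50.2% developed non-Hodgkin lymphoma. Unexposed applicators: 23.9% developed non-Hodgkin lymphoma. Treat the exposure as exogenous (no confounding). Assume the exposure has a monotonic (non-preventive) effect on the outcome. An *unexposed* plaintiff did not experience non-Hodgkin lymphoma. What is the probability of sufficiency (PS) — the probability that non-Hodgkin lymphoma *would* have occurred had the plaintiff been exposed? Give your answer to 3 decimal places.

p₁ = 0.502, p₀ = 0.239.
Under exogeneity and monotonicity, PS = (p₁ − p₀) / (1 − p₀).
PS = (0.502 − 0.239) / (1 − 0.239) = 0.263 / 0.761 ≈ 0.3456

PS ≈ 0.346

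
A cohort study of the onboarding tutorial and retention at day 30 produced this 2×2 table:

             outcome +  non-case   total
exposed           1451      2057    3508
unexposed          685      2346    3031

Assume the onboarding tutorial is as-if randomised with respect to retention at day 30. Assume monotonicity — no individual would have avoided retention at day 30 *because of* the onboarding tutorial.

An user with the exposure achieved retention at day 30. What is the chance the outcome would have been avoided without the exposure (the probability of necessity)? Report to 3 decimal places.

p₁ = P(outcome | exposed) = 1451/3508 = 0.41363
p₀ = P(outcome | unexposed) = 685/3031 = 0.226
Under exogeneity and monotonicity, PN = (p₁ − p₀)/p₁.
PN = (0.41363 − 0.226) / 0.41363 ≈ 0.4536

PN ≈ 0.454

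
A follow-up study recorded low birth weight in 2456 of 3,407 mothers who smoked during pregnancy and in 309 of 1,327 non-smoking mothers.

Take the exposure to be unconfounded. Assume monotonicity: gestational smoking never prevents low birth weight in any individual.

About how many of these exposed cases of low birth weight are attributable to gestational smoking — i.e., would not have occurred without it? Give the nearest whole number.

about 1663 cases

p₁ = P(outcome | exposed) = 2456/3407 = 0.72087
p₀ = P(outcome | unexposed) = 309/1327 = 0.23286
PN = (p₁ − p₀)/p₁ = (0.72087 − 0.23286) / 0.72087 ≈ 0.67698.
Attributable cases ≈ PN × (exposed cases) = 0.67698 × 2456 ≈ 1662.66.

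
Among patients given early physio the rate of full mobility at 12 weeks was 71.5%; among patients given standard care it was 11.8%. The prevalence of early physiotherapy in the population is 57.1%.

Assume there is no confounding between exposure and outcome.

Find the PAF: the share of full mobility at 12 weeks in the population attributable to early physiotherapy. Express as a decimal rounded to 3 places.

p₁ = 0.715, p₀ = 0.118.
Overall risk P(Y=1) = π·p₁ + (1−π)·p₀ = 0.571×0.715 + 0.429×0.118 = 0.45889.
Under exogeneity, PAF = [P(Y=1) − p₀] / P(Y=1).
PAF = (0.45889 − 0.118) / 0.45889 ≈ 0.7429

PAF ≈ 0.743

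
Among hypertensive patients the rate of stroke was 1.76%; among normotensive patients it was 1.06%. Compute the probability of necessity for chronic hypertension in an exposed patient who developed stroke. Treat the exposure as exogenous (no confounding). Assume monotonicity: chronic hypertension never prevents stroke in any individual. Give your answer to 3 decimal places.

p₁ = 0.0176, p₀ = 0.0106.
Under exogeneity and monotonicity, PN = (p₁ − p₀) / p₁.
PN = (0.0176 − 0.0106) / 0.0176 = 0.007 / 0.0176 ≈ 0.3977

PN ≈ 0.398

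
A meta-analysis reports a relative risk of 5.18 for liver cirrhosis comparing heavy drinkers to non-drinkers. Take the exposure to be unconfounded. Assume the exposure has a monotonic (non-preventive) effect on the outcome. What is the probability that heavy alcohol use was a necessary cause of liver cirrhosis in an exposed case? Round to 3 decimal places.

Under exogeneity and monotonicity, PN = (RR − 1) / RR = 1 − 1/RR.
PN = (5.18 − 1) / 5.18 = 4.18 / 5.18 ≈ 0.8069

PN ≈ 0.807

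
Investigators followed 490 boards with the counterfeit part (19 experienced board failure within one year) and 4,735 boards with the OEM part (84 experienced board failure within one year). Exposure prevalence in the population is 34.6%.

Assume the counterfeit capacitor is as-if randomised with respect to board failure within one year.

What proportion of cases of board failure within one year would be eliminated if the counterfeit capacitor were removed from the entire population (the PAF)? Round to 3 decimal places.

p₁ = P(outcome | exposed) = 19/490 = 0.038776
p₀ = P(outcome | unexposed) = 84/4735 = 0.01774
Overall risk P(Y=1) = π·p₁ + (1−π)·p₀ = 0.346×0.038776 + 0.654×0.01774 = 0.025018.
Under exogeneity, PAF = [P(Y=1) − p₀] / P(Y=1).
PAF = (0.025018 − 0.01774) / 0.025018 ≈ 0.2909

PAF ≈ 0.291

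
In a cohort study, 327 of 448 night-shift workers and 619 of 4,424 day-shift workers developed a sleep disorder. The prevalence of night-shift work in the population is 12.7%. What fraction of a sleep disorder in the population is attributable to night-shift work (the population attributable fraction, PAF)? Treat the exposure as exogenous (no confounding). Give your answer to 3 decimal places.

PAF ≈ 0.349

p₁ = P(outcome | exposed) = 327/448 = 0.72991
p₀ = P(outcome | unexposed) = 619/4424 = 0.13992
Overall risk P(Y=1) = π·p₁ + (1−π)·p₀ = 0.127×0.72991 + 0.873×0.13992 = 0.21485.
Under exogeneity, PAF = [P(Y=1) − p₀] / P(Y=1).
PAF = (0.21485 − 0.13992) / 0.21485 ≈ 0.3488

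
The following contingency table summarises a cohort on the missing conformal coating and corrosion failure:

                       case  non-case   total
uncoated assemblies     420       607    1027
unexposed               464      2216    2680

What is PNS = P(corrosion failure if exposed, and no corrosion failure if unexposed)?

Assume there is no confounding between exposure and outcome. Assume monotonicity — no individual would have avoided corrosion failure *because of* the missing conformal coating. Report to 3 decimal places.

PNS ≈ 0.236

p₁ = P(outcome | exposed) = 420/1027 = 0.40896
p₀ = P(outcome | unexposed) = 464/2680 = 0.17313
Under exogeneity and monotonicity, PNS = p₁ − p₀.
PNS = 0.40896 − 0.17313 = 0.23582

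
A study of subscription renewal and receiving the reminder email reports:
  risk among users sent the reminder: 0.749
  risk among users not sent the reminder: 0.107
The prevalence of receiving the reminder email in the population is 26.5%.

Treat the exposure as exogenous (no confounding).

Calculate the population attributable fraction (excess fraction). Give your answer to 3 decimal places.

Let p₁ = 0.749, p₀ = 0.107.
Overall risk P(Y=1) = π·p₁ + (1−π)·p₀ = 0.265×0.749 + 0.735×0.107 = 0.27713.
Under exogeneity, PAF = [P(Y=1) − p₀] / P(Y=1).
PAF = (0.27713 − 0.107) / 0.27713 ≈ 0.6139

PAF ≈ 0.614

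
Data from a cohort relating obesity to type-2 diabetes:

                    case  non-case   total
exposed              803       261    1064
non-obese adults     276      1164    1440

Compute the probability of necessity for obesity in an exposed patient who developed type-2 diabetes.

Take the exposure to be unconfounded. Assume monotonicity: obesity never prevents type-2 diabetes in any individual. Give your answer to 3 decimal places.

p₁ = P(outcome | exposed) = 803/1064 = 0.7547
p₀ = P(outcome | unexposed) = 276/1440 = 0.19167
Under exogeneity and monotonicity, PN = (p₁ − p₀) / p₁.
PN = (0.7547 − 0.19167) / 0.7547 = 0.56303 / 0.7547 ≈ 0.7460

PN ≈ 0.746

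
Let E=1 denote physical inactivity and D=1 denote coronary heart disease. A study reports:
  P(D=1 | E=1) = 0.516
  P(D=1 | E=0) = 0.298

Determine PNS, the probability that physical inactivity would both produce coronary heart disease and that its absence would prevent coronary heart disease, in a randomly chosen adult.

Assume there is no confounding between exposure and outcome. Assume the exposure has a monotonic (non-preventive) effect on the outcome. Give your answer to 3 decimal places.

PNS ≈ 0.218

Let p₁ = 0.516, p₀ = 0.298.
Under exogeneity and monotonicity, PNS = p₁ − p₀.
PNS = 0.516 − 0.298 = 0.218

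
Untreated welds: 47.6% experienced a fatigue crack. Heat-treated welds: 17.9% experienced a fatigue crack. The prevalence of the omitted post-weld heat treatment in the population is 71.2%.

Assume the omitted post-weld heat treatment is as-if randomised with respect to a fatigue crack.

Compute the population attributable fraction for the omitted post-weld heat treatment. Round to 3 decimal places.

p₁ = 0.476, p₀ = 0.179.
Overall risk P(Y=1) = π·p₁ + (1−π)·p₀ = 0.712×0.476 + 0.288×0.179 = 0.39046.
Under exogeneity, PAF = [P(Y=1) − p₀] / P(Y=1).
PAF = (0.39046 − 0.179) / 0.39046 ≈ 0.5416

PAF ≈ 0.542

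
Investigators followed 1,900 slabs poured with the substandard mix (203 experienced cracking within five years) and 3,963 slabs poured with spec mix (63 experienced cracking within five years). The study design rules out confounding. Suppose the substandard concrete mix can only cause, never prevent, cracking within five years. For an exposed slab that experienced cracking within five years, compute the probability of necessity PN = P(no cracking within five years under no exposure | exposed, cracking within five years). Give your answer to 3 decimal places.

PN ≈ 0.851

p₁ = P(outcome | exposed) = 203/1900 = 0.10684
p₀ = P(outcome | unexposed) = 63/3963 = 0.015897
Under exogeneity and monotonicity, PN = (p₁ − p₀) / p₁.
PN = (0.10684 − 0.015897) / 0.10684 = 0.090945 / 0.10684 ≈ 0.8512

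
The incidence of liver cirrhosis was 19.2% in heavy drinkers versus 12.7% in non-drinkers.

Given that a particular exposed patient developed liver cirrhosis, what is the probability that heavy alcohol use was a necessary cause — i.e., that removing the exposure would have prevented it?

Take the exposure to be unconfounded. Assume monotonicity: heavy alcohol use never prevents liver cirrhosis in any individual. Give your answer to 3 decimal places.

p₁ = 0.192, p₀ = 0.127.
Under exogeneity and monotonicity, PN = (p₁ − p₀) / p₁.
PN = (0.192 − 0.127) / 0.192 = 0.065 / 0.192 ≈ 0.3385

PN ≈ 0.339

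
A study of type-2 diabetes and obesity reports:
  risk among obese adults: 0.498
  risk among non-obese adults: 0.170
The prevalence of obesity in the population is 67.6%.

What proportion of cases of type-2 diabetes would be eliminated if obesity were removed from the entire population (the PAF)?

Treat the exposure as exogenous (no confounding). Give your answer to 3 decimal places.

PAF ≈ 0.566

Let p₁ = 0.498, p₀ = 0.17.
Overall risk P(Y=1) = π·p₁ + (1−π)·p₀ = 0.676×0.498 + 0.324×0.17 = 0.39173.
Under exogeneity, PAF = [P(Y=1) − p₀] / P(Y=1).
PAF = (0.39173 − 0.17) / 0.39173 ≈ 0.5660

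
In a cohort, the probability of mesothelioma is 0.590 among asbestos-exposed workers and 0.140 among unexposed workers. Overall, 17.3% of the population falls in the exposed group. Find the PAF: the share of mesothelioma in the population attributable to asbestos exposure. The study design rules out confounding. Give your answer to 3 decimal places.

Let p₁ = 0.59, p₀ = 0.14.
Overall risk P(Y=1) = π·p₁ + (1−π)·p₀ = 0.173×0.59 + 0.827×0.14 = 0.21785.
Under exogeneity, PAF = [P(Y=1) − p₀] / P(Y=1).
PAF = (0.21785 − 0.14) / 0.21785 ≈ 0.3574

PAF ≈ 0.357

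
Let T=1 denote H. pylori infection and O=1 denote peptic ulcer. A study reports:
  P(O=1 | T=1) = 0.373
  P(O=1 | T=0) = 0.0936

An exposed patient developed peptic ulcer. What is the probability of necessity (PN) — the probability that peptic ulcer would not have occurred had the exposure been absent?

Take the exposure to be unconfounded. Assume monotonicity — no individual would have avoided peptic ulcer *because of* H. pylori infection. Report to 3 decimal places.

PN ≈ 0.749

Let p₁ = 0.373, p₀ = 0.0936.
Under exogeneity and monotonicity, PN = (p₁ − p₀) / p₁.
PN = (0.373 − 0.0936) / 0.373 = 0.2794 / 0.373 ≈ 0.7491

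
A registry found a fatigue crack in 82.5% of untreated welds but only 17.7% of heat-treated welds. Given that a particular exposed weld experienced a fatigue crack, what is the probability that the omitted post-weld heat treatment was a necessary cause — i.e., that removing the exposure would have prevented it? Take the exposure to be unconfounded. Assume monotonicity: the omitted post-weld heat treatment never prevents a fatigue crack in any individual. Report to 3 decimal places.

p₁ = 0.825, p₀ = 0.177.
Under exogeneity and monotonicity, PN = (p₁ − p₀) / p₁.
PN = (0.825 − 0.177) / 0.825 = 0.648 / 0.825 ≈ 0.7855

PN ≈ 0.785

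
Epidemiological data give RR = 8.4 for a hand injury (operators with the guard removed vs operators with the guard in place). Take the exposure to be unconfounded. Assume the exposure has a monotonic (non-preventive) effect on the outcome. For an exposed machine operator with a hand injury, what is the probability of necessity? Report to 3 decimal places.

PN ≈ 0.881

Under exogeneity and monotonicity, PN = (RR − 1) / RR = 1 − 1/RR.
PN = (8.4 − 1) / 8.4 = 7.4 / 8.4 ≈ 0.8810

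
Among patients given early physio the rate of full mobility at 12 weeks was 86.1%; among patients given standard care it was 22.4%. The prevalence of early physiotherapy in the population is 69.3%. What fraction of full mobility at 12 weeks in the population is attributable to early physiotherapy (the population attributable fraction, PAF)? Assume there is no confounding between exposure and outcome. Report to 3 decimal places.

PAF ≈ 0.663

p₁ = 0.861, p₀ = 0.224.
Overall risk P(Y=1) = π·p₁ + (1−π)·p₀ = 0.693×0.861 + 0.307×0.224 = 0.66544.
Under exogeneity, PAF = [P(Y=1) − p₀] / P(Y=1).
PAF = (0.66544 − 0.224) / 0.66544 ≈ 0.6634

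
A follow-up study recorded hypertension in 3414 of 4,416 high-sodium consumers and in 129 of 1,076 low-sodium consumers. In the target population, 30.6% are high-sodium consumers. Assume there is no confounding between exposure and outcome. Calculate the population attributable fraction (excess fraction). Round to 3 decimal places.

p₁ = P(outcome | exposed) = 3414/4416 = 0.7731
p₀ = P(outcome | unexposed) = 129/1076 = 0.11989
Overall risk P(Y=1) = π·p₁ + (1−π)·p₀ = 0.306×0.7731 + 0.694×0.11989 = 0.31977.
Under exogeneity, PAF = [P(Y=1) − p₀] / P(Y=1).
PAF = (0.31977 − 0.11989) / 0.31977 ≈ 0.6251

PAF ≈ 0.625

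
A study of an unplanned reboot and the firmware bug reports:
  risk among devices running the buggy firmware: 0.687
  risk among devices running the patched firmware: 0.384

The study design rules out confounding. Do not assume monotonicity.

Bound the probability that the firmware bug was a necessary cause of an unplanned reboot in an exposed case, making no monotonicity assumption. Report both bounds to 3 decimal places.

Let p₁ = 0.687, p₀ = 0.384.
Under exogeneity alone the bounds on PN are max{0,(p₁−p₀)/p₁} ≤ PN ≤ min{1,(1−p₀)/p₁}.
  lower = (p₁ − p₀)/p₁ = 0.303 / 0.687 ≈ 0.4410
  upper = min{1, (1 − p₀)/p₁} = 0.616 / 0.687 ≈ 0.8967

0.441 ≤ PN ≤ 0.897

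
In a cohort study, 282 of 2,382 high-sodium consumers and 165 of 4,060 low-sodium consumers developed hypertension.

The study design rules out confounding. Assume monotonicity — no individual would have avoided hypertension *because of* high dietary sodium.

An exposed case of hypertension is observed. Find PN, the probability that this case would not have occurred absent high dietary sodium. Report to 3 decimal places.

p₁ = P(outcome | exposed) = 282/2382 = 0.11839
p₀ = P(outcome | unexposed) = 165/4060 = 0.04064
Under exogeneity and monotonicity, PN = (p₁ − p₀) / p₁.
PN = (0.11839 − 0.04064) / 0.11839 = 0.077748 / 0.11839 ≈ 0.6567

PN ≈ 0.657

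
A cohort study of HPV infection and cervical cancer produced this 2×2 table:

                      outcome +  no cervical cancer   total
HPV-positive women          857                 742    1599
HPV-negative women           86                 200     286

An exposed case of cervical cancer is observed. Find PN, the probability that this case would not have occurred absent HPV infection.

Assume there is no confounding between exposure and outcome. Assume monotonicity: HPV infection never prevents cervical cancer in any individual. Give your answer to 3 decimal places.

PN ≈ 0.439

p₁ = P(outcome | exposed) = 857/1599 = 0.53596
p₀ = P(outcome | unexposed) = 86/286 = 0.3007
Under exogeneity and monotonicity, PN = (p₁ − p₀) / p₁.
PN = (0.53596 − 0.3007) / 0.53596 = 0.23526 / 0.53596 ≈ 0.4390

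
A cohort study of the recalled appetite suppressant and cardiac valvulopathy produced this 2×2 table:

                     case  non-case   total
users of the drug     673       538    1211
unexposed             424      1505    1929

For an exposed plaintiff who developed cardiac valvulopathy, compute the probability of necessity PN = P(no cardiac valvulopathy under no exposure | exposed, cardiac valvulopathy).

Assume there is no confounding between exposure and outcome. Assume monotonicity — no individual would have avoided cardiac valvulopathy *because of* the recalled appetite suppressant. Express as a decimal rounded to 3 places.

PN ≈ 0.604

p₁ = P(outcome | exposed) = 673/1211 = 0.55574
p₀ = P(outcome | unexposed) = 424/1929 = 0.2198
Under exogeneity and monotonicity, PN = (p₁ − p₀)/p₁.
PN = (0.55574 − 0.2198) / 0.55574 ≈ 0.6045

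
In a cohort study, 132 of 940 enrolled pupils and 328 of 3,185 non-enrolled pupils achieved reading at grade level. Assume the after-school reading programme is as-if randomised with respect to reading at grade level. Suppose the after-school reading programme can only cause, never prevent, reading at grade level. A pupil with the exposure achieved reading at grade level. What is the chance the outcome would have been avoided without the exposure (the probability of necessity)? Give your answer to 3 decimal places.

PN ≈ 0.267

p₁ = P(outcome | exposed) = 132/940 = 0.14043
p₀ = P(outcome | unexposed) = 328/3185 = 0.10298
Under exogeneity and monotonicity, PN = (p₁ − p₀) / p₁.
PN = (0.14043 − 0.10298) / 0.14043 = 0.037443 / 0.14043 ≈ 0.2666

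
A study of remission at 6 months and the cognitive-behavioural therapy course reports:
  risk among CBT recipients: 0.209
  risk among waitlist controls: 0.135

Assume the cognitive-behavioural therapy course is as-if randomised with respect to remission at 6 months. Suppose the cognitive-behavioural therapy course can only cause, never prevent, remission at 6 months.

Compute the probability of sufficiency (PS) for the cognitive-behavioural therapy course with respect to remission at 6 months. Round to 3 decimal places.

PS ≈ 0.086

Let p₁ = 0.209, p₀ = 0.135.
Under exogeneity and monotonicity, PS = (p₁ − p₀) / (1 − p₀).
PS = (0.209 − 0.135) / (1 − 0.135) = 0.074 / 0.865 ≈ 0.0855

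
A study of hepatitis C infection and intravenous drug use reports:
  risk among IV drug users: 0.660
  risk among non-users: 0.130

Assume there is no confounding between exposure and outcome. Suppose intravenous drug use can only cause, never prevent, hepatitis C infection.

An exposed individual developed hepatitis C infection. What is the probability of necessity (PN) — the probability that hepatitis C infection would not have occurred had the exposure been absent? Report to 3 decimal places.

Let p₁ = 0.66, p₀ = 0.13.
Under exogeneity and monotonicity, PN = (p₁ − p₀) / p₁.
PN = (0.66 − 0.13) / 0.66 = 0.53 / 0.66 ≈ 0.8030

PN ≈ 0.803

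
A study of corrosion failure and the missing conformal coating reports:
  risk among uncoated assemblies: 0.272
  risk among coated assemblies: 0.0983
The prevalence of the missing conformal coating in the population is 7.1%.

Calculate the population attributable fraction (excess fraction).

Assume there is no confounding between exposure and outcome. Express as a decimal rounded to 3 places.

Let p₁ = 0.272, p₀ = 0.0983.
Overall risk P(Y=1) = π·p₁ + (1−π)·p₀ = 0.071×0.272 + 0.929×0.0983 = 0.11063.
Under exogeneity, PAF = [P(Y=1) − p₀] / P(Y=1).
PAF = (0.11063 − 0.0983) / 0.11063 ≈ 0.1115

PAF ≈ 0.111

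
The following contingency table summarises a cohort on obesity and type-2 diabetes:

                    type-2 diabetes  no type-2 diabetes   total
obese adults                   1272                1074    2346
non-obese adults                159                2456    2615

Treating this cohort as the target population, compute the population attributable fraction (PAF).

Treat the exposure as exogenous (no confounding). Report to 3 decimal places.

PAF ≈ 0.789

p₁ = P(outcome | exposed) = 1272/2346 = 0.5422
p₀ = P(outcome | unexposed) = 159/2615 = 0.060803
Exposure prevalence π = 2346/4961 = 0.47289; overall risk P(Y=1) = 0.28845.
Under exogeneity, PAF = [P(Y=1) − p₀]/P(Y=1).
PAF = (0.28845 − 0.060803) / 0.28845 ≈ 0.7892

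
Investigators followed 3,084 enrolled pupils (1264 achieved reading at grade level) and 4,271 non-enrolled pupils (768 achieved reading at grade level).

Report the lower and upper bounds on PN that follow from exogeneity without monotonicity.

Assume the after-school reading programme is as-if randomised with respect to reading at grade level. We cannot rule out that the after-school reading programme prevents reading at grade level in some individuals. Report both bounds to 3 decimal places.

0.561 ≤ PN ≤ 1.000

p₁ = P(outcome | exposed) = 1264/3084 = 0.40986
p₀ = P(outcome | unexposed) = 768/4271 = 0.17982
Under exogeneity alone the bounds on PN are max{0,(p₁−p₀)/p₁} ≤ PN ≤ min{1,(1−p₀)/p₁}.
  lower = (p₁ − p₀)/p₁ = 0.23004 / 0.40986 ≈ 0.5613
  upper = min{1, (1 − p₀)/p₁} = 0.82018 / 0.40986 ≈ 2.0011 → capped at 1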